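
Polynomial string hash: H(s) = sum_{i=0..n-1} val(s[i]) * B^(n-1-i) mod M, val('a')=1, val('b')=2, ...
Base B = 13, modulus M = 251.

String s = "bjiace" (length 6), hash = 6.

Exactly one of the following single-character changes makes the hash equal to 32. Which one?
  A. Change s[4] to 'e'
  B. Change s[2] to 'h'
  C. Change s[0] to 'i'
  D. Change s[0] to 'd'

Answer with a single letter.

Option A: s[4]='c'->'e', delta=(5-3)*13^1 mod 251 = 26, hash=6+26 mod 251 = 32 <-- target
Option B: s[2]='i'->'h', delta=(8-9)*13^3 mod 251 = 62, hash=6+62 mod 251 = 68
Option C: s[0]='b'->'i', delta=(9-2)*13^5 mod 251 = 197, hash=6+197 mod 251 = 203
Option D: s[0]='b'->'d', delta=(4-2)*13^5 mod 251 = 128, hash=6+128 mod 251 = 134

Answer: A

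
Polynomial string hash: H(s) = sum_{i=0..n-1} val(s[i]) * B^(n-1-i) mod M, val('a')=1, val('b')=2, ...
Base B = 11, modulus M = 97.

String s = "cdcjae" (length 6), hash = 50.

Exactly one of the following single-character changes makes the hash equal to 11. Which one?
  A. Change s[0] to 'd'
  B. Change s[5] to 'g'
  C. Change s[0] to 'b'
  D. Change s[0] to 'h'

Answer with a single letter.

Answer: D

Derivation:
Option A: s[0]='c'->'d', delta=(4-3)*11^5 mod 97 = 31, hash=50+31 mod 97 = 81
Option B: s[5]='e'->'g', delta=(7-5)*11^0 mod 97 = 2, hash=50+2 mod 97 = 52
Option C: s[0]='c'->'b', delta=(2-3)*11^5 mod 97 = 66, hash=50+66 mod 97 = 19
Option D: s[0]='c'->'h', delta=(8-3)*11^5 mod 97 = 58, hash=50+58 mod 97 = 11 <-- target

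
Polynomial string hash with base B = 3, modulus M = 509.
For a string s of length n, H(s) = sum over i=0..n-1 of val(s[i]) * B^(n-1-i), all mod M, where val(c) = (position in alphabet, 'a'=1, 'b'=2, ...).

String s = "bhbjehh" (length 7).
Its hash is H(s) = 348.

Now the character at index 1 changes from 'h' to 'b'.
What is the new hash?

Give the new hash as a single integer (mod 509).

val('h') = 8, val('b') = 2
Position k = 1, exponent = n-1-k = 5
B^5 mod M = 3^5 mod 509 = 243
Delta = (2 - 8) * 243 mod 509 = 69
New hash = (348 + 69) mod 509 = 417

Answer: 417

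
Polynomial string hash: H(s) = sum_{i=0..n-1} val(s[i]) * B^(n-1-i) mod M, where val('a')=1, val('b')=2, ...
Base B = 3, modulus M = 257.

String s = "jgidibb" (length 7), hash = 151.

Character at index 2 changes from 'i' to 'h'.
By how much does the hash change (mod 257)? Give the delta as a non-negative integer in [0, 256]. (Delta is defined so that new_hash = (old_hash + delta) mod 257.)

Answer: 176

Derivation:
Delta formula: (val(new) - val(old)) * B^(n-1-k) mod M
  val('h') - val('i') = 8 - 9 = -1
  B^(n-1-k) = 3^4 mod 257 = 81
  Delta = -1 * 81 mod 257 = 176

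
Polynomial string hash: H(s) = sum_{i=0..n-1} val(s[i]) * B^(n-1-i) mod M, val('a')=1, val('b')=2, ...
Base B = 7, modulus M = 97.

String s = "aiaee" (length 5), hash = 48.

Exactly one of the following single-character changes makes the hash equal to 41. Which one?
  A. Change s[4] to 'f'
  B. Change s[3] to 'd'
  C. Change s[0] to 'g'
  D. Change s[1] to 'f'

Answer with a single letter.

Option A: s[4]='e'->'f', delta=(6-5)*7^0 mod 97 = 1, hash=48+1 mod 97 = 49
Option B: s[3]='e'->'d', delta=(4-5)*7^1 mod 97 = 90, hash=48+90 mod 97 = 41 <-- target
Option C: s[0]='a'->'g', delta=(7-1)*7^4 mod 97 = 50, hash=48+50 mod 97 = 1
Option D: s[1]='i'->'f', delta=(6-9)*7^3 mod 97 = 38, hash=48+38 mod 97 = 86

Answer: B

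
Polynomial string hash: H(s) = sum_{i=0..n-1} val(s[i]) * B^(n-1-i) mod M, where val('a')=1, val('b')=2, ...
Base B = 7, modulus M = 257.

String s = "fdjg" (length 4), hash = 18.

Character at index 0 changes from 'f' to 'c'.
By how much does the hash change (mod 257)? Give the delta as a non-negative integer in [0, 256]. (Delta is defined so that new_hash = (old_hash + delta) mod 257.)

Delta formula: (val(new) - val(old)) * B^(n-1-k) mod M
  val('c') - val('f') = 3 - 6 = -3
  B^(n-1-k) = 7^3 mod 257 = 86
  Delta = -3 * 86 mod 257 = 256

Answer: 256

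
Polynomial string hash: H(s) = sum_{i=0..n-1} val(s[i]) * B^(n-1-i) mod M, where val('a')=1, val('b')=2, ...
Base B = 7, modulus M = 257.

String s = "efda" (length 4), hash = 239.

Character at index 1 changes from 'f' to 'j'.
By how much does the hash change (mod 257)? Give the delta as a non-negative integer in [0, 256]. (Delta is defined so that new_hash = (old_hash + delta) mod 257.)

Delta formula: (val(new) - val(old)) * B^(n-1-k) mod M
  val('j') - val('f') = 10 - 6 = 4
  B^(n-1-k) = 7^2 mod 257 = 49
  Delta = 4 * 49 mod 257 = 196

Answer: 196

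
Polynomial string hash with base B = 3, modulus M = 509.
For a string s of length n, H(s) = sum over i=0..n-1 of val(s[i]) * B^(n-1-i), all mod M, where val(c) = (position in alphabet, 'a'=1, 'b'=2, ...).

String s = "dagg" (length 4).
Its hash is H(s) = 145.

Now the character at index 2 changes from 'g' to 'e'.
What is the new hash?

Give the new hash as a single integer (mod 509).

val('g') = 7, val('e') = 5
Position k = 2, exponent = n-1-k = 1
B^1 mod M = 3^1 mod 509 = 3
Delta = (5 - 7) * 3 mod 509 = 503
New hash = (145 + 503) mod 509 = 139

Answer: 139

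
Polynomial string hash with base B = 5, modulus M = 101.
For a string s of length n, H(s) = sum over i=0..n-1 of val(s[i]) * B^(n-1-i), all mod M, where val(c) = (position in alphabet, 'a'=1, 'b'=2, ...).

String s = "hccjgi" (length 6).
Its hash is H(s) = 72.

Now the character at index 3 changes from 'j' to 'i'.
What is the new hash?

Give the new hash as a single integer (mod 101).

Answer: 47

Derivation:
val('j') = 10, val('i') = 9
Position k = 3, exponent = n-1-k = 2
B^2 mod M = 5^2 mod 101 = 25
Delta = (9 - 10) * 25 mod 101 = 76
New hash = (72 + 76) mod 101 = 47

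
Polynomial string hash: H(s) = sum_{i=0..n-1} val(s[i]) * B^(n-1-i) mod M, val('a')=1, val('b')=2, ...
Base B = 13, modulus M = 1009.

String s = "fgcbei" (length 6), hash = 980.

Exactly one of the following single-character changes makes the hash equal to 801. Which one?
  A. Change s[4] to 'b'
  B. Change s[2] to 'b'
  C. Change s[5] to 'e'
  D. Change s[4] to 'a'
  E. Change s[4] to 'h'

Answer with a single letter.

Answer: B

Derivation:
Option A: s[4]='e'->'b', delta=(2-5)*13^1 mod 1009 = 970, hash=980+970 mod 1009 = 941
Option B: s[2]='c'->'b', delta=(2-3)*13^3 mod 1009 = 830, hash=980+830 mod 1009 = 801 <-- target
Option C: s[5]='i'->'e', delta=(5-9)*13^0 mod 1009 = 1005, hash=980+1005 mod 1009 = 976
Option D: s[4]='e'->'a', delta=(1-5)*13^1 mod 1009 = 957, hash=980+957 mod 1009 = 928
Option E: s[4]='e'->'h', delta=(8-5)*13^1 mod 1009 = 39, hash=980+39 mod 1009 = 10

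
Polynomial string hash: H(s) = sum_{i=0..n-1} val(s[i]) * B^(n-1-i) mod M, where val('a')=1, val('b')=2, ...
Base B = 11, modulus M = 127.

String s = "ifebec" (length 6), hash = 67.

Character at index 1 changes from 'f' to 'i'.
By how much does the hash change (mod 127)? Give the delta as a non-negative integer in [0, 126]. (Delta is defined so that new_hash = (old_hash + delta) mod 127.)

Delta formula: (val(new) - val(old)) * B^(n-1-k) mod M
  val('i') - val('f') = 9 - 6 = 3
  B^(n-1-k) = 11^4 mod 127 = 36
  Delta = 3 * 36 mod 127 = 108

Answer: 108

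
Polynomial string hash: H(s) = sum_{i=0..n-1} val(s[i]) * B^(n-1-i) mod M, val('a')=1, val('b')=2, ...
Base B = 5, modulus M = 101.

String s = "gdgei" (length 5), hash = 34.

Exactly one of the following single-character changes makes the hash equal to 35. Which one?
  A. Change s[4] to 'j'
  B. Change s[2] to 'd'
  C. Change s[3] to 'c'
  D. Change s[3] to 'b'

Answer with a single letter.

Answer: A

Derivation:
Option A: s[4]='i'->'j', delta=(10-9)*5^0 mod 101 = 1, hash=34+1 mod 101 = 35 <-- target
Option B: s[2]='g'->'d', delta=(4-7)*5^2 mod 101 = 26, hash=34+26 mod 101 = 60
Option C: s[3]='e'->'c', delta=(3-5)*5^1 mod 101 = 91, hash=34+91 mod 101 = 24
Option D: s[3]='e'->'b', delta=(2-5)*5^1 mod 101 = 86, hash=34+86 mod 101 = 19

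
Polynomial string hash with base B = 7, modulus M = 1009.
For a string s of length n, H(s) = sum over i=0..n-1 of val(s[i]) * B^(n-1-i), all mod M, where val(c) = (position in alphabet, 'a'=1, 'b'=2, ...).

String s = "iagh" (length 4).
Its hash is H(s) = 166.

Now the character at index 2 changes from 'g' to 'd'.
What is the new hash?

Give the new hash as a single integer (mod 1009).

val('g') = 7, val('d') = 4
Position k = 2, exponent = n-1-k = 1
B^1 mod M = 7^1 mod 1009 = 7
Delta = (4 - 7) * 7 mod 1009 = 988
New hash = (166 + 988) mod 1009 = 145

Answer: 145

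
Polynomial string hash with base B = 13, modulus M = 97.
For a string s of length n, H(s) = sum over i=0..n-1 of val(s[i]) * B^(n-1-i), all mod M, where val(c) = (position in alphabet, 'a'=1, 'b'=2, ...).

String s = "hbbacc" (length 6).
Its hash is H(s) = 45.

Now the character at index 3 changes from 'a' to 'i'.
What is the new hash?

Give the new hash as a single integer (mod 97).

Answer: 39

Derivation:
val('a') = 1, val('i') = 9
Position k = 3, exponent = n-1-k = 2
B^2 mod M = 13^2 mod 97 = 72
Delta = (9 - 1) * 72 mod 97 = 91
New hash = (45 + 91) mod 97 = 39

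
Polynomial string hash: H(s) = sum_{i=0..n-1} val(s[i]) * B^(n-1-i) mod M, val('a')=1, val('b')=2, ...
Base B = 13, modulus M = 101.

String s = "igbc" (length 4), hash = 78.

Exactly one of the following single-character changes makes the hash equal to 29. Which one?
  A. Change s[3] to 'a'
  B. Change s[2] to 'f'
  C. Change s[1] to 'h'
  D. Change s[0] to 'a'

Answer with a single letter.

Option A: s[3]='c'->'a', delta=(1-3)*13^0 mod 101 = 99, hash=78+99 mod 101 = 76
Option B: s[2]='b'->'f', delta=(6-2)*13^1 mod 101 = 52, hash=78+52 mod 101 = 29 <-- target
Option C: s[1]='g'->'h', delta=(8-7)*13^2 mod 101 = 68, hash=78+68 mod 101 = 45
Option D: s[0]='i'->'a', delta=(1-9)*13^3 mod 101 = 99, hash=78+99 mod 101 = 76

Answer: B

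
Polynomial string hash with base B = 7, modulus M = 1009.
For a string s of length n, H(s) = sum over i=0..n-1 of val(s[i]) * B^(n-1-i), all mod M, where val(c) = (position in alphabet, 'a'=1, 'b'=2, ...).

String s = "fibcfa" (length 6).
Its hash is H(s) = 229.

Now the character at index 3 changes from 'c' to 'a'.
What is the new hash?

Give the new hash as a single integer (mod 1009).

val('c') = 3, val('a') = 1
Position k = 3, exponent = n-1-k = 2
B^2 mod M = 7^2 mod 1009 = 49
Delta = (1 - 3) * 49 mod 1009 = 911
New hash = (229 + 911) mod 1009 = 131

Answer: 131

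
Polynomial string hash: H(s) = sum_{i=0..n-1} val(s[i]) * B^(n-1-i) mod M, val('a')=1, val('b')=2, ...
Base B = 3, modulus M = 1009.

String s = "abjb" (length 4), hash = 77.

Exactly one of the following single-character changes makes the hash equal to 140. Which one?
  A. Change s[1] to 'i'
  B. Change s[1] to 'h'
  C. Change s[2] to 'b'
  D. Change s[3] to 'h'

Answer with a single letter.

Option A: s[1]='b'->'i', delta=(9-2)*3^2 mod 1009 = 63, hash=77+63 mod 1009 = 140 <-- target
Option B: s[1]='b'->'h', delta=(8-2)*3^2 mod 1009 = 54, hash=77+54 mod 1009 = 131
Option C: s[2]='j'->'b', delta=(2-10)*3^1 mod 1009 = 985, hash=77+985 mod 1009 = 53
Option D: s[3]='b'->'h', delta=(8-2)*3^0 mod 1009 = 6, hash=77+6 mod 1009 = 83

Answer: A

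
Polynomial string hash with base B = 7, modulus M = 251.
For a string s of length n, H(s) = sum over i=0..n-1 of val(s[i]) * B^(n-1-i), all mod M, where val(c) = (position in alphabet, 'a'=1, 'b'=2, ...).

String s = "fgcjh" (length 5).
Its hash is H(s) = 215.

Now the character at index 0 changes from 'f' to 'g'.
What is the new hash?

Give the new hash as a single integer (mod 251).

Answer: 106

Derivation:
val('f') = 6, val('g') = 7
Position k = 0, exponent = n-1-k = 4
B^4 mod M = 7^4 mod 251 = 142
Delta = (7 - 6) * 142 mod 251 = 142
New hash = (215 + 142) mod 251 = 106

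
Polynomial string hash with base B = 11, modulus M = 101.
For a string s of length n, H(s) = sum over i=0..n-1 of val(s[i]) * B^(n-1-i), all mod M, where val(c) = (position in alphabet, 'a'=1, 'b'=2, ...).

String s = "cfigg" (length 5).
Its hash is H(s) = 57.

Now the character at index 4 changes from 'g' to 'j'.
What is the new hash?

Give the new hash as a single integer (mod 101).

Answer: 60

Derivation:
val('g') = 7, val('j') = 10
Position k = 4, exponent = n-1-k = 0
B^0 mod M = 11^0 mod 101 = 1
Delta = (10 - 7) * 1 mod 101 = 3
New hash = (57 + 3) mod 101 = 60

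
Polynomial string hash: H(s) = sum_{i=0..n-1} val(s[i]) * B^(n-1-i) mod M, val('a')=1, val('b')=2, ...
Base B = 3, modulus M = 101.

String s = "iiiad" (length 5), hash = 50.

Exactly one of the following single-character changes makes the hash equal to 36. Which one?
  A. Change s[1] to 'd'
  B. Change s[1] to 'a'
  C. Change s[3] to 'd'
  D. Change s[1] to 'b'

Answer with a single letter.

Answer: B

Derivation:
Option A: s[1]='i'->'d', delta=(4-9)*3^3 mod 101 = 67, hash=50+67 mod 101 = 16
Option B: s[1]='i'->'a', delta=(1-9)*3^3 mod 101 = 87, hash=50+87 mod 101 = 36 <-- target
Option C: s[3]='a'->'d', delta=(4-1)*3^1 mod 101 = 9, hash=50+9 mod 101 = 59
Option D: s[1]='i'->'b', delta=(2-9)*3^3 mod 101 = 13, hash=50+13 mod 101 = 63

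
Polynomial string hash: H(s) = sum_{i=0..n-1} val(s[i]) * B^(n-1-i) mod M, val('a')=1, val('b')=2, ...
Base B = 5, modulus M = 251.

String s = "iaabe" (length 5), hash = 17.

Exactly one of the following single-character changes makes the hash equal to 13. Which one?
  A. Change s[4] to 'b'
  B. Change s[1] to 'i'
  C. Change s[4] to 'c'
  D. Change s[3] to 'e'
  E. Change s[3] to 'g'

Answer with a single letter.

Option A: s[4]='e'->'b', delta=(2-5)*5^0 mod 251 = 248, hash=17+248 mod 251 = 14
Option B: s[1]='a'->'i', delta=(9-1)*5^3 mod 251 = 247, hash=17+247 mod 251 = 13 <-- target
Option C: s[4]='e'->'c', delta=(3-5)*5^0 mod 251 = 249, hash=17+249 mod 251 = 15
Option D: s[3]='b'->'e', delta=(5-2)*5^1 mod 251 = 15, hash=17+15 mod 251 = 32
Option E: s[3]='b'->'g', delta=(7-2)*5^1 mod 251 = 25, hash=17+25 mod 251 = 42

Answer: B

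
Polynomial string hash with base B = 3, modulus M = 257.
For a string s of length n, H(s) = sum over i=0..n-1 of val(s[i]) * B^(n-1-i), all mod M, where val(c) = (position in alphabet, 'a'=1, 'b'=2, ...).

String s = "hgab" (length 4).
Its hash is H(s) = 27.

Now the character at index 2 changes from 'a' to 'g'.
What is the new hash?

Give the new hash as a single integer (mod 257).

val('a') = 1, val('g') = 7
Position k = 2, exponent = n-1-k = 1
B^1 mod M = 3^1 mod 257 = 3
Delta = (7 - 1) * 3 mod 257 = 18
New hash = (27 + 18) mod 257 = 45

Answer: 45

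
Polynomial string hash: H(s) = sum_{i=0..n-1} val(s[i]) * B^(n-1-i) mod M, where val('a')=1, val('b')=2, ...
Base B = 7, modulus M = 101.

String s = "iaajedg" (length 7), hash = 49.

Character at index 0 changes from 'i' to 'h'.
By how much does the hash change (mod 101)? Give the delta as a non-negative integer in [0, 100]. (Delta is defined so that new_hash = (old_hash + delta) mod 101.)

Delta formula: (val(new) - val(old)) * B^(n-1-k) mod M
  val('h') - val('i') = 8 - 9 = -1
  B^(n-1-k) = 7^6 mod 101 = 85
  Delta = -1 * 85 mod 101 = 16

Answer: 16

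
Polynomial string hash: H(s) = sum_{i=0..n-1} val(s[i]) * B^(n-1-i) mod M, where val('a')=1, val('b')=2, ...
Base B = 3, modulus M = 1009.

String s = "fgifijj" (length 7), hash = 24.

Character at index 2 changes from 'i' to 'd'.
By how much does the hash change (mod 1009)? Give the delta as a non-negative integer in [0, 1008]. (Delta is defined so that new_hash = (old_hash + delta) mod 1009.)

Answer: 604

Derivation:
Delta formula: (val(new) - val(old)) * B^(n-1-k) mod M
  val('d') - val('i') = 4 - 9 = -5
  B^(n-1-k) = 3^4 mod 1009 = 81
  Delta = -5 * 81 mod 1009 = 604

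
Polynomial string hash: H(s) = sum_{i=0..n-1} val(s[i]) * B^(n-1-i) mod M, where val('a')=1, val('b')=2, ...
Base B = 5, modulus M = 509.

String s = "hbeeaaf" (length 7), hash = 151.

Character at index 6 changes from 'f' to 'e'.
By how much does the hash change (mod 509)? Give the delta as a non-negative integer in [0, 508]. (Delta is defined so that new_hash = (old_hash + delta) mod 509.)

Delta formula: (val(new) - val(old)) * B^(n-1-k) mod M
  val('e') - val('f') = 5 - 6 = -1
  B^(n-1-k) = 5^0 mod 509 = 1
  Delta = -1 * 1 mod 509 = 508

Answer: 508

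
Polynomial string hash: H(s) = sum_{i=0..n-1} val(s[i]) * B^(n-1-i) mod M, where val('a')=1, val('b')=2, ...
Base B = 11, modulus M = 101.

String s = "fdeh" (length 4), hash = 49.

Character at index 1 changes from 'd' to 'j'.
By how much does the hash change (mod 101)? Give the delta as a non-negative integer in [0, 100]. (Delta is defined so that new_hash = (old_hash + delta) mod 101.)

Delta formula: (val(new) - val(old)) * B^(n-1-k) mod M
  val('j') - val('d') = 10 - 4 = 6
  B^(n-1-k) = 11^2 mod 101 = 20
  Delta = 6 * 20 mod 101 = 19

Answer: 19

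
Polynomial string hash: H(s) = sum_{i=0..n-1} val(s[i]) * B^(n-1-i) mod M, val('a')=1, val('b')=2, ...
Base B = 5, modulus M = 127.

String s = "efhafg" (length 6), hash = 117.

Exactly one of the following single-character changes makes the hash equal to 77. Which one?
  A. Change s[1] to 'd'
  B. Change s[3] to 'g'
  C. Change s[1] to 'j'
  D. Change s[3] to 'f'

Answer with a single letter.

Answer: C

Derivation:
Option A: s[1]='f'->'d', delta=(4-6)*5^4 mod 127 = 20, hash=117+20 mod 127 = 10
Option B: s[3]='a'->'g', delta=(7-1)*5^2 mod 127 = 23, hash=117+23 mod 127 = 13
Option C: s[1]='f'->'j', delta=(10-6)*5^4 mod 127 = 87, hash=117+87 mod 127 = 77 <-- target
Option D: s[3]='a'->'f', delta=(6-1)*5^2 mod 127 = 125, hash=117+125 mod 127 = 115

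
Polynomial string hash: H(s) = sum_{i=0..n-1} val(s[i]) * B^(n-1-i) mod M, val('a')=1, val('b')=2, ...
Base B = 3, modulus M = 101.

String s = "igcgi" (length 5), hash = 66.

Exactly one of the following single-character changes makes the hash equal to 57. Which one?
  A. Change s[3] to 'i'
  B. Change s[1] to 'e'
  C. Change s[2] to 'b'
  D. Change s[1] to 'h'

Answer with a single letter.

Option A: s[3]='g'->'i', delta=(9-7)*3^1 mod 101 = 6, hash=66+6 mod 101 = 72
Option B: s[1]='g'->'e', delta=(5-7)*3^3 mod 101 = 47, hash=66+47 mod 101 = 12
Option C: s[2]='c'->'b', delta=(2-3)*3^2 mod 101 = 92, hash=66+92 mod 101 = 57 <-- target
Option D: s[1]='g'->'h', delta=(8-7)*3^3 mod 101 = 27, hash=66+27 mod 101 = 93

Answer: C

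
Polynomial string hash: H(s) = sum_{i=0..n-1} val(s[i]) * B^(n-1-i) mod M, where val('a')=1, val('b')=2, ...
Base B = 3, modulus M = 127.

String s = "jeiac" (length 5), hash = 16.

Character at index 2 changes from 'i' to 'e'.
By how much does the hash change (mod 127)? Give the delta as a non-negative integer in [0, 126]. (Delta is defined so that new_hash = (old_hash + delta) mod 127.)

Delta formula: (val(new) - val(old)) * B^(n-1-k) mod M
  val('e') - val('i') = 5 - 9 = -4
  B^(n-1-k) = 3^2 mod 127 = 9
  Delta = -4 * 9 mod 127 = 91

Answer: 91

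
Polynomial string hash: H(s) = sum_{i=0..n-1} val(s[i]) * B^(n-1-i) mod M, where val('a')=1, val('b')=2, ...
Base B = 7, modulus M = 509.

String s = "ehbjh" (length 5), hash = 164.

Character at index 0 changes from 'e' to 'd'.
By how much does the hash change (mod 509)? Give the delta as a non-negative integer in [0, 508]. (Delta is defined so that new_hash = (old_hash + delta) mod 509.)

Answer: 144

Derivation:
Delta formula: (val(new) - val(old)) * B^(n-1-k) mod M
  val('d') - val('e') = 4 - 5 = -1
  B^(n-1-k) = 7^4 mod 509 = 365
  Delta = -1 * 365 mod 509 = 144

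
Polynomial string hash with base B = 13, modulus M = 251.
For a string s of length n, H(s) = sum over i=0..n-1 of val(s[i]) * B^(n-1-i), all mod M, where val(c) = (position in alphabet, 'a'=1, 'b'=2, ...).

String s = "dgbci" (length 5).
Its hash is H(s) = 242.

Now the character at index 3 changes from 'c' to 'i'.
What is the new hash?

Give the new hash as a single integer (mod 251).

val('c') = 3, val('i') = 9
Position k = 3, exponent = n-1-k = 1
B^1 mod M = 13^1 mod 251 = 13
Delta = (9 - 3) * 13 mod 251 = 78
New hash = (242 + 78) mod 251 = 69

Answer: 69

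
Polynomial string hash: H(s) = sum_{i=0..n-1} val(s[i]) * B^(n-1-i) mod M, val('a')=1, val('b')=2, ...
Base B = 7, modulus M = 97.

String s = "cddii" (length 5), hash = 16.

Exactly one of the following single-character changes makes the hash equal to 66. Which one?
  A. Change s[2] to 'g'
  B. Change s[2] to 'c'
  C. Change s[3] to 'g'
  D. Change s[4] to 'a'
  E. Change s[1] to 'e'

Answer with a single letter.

Option A: s[2]='d'->'g', delta=(7-4)*7^2 mod 97 = 50, hash=16+50 mod 97 = 66 <-- target
Option B: s[2]='d'->'c', delta=(3-4)*7^2 mod 97 = 48, hash=16+48 mod 97 = 64
Option C: s[3]='i'->'g', delta=(7-9)*7^1 mod 97 = 83, hash=16+83 mod 97 = 2
Option D: s[4]='i'->'a', delta=(1-9)*7^0 mod 97 = 89, hash=16+89 mod 97 = 8
Option E: s[1]='d'->'e', delta=(5-4)*7^3 mod 97 = 52, hash=16+52 mod 97 = 68

Answer: A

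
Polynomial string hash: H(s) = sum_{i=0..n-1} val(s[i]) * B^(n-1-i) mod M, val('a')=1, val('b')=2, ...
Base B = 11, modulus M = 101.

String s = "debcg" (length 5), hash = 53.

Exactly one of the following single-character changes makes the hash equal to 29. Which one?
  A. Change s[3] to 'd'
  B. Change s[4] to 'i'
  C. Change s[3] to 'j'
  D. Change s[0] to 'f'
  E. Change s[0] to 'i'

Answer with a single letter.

Answer: C

Derivation:
Option A: s[3]='c'->'d', delta=(4-3)*11^1 mod 101 = 11, hash=53+11 mod 101 = 64
Option B: s[4]='g'->'i', delta=(9-7)*11^0 mod 101 = 2, hash=53+2 mod 101 = 55
Option C: s[3]='c'->'j', delta=(10-3)*11^1 mod 101 = 77, hash=53+77 mod 101 = 29 <-- target
Option D: s[0]='d'->'f', delta=(6-4)*11^4 mod 101 = 93, hash=53+93 mod 101 = 45
Option E: s[0]='d'->'i', delta=(9-4)*11^4 mod 101 = 81, hash=53+81 mod 101 = 33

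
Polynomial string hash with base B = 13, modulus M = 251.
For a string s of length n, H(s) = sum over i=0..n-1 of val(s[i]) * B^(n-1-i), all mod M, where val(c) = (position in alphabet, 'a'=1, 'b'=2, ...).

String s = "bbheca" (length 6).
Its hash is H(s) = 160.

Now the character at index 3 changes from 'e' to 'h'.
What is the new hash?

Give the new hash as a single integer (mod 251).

val('e') = 5, val('h') = 8
Position k = 3, exponent = n-1-k = 2
B^2 mod M = 13^2 mod 251 = 169
Delta = (8 - 5) * 169 mod 251 = 5
New hash = (160 + 5) mod 251 = 165

Answer: 165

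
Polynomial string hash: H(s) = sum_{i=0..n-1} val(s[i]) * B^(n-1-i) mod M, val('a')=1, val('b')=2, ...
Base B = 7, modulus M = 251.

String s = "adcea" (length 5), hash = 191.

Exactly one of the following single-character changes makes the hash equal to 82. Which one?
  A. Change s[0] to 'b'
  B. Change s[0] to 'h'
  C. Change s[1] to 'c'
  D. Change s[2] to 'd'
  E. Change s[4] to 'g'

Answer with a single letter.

Option A: s[0]='a'->'b', delta=(2-1)*7^4 mod 251 = 142, hash=191+142 mod 251 = 82 <-- target
Option B: s[0]='a'->'h', delta=(8-1)*7^4 mod 251 = 241, hash=191+241 mod 251 = 181
Option C: s[1]='d'->'c', delta=(3-4)*7^3 mod 251 = 159, hash=191+159 mod 251 = 99
Option D: s[2]='c'->'d', delta=(4-3)*7^2 mod 251 = 49, hash=191+49 mod 251 = 240
Option E: s[4]='a'->'g', delta=(7-1)*7^0 mod 251 = 6, hash=191+6 mod 251 = 197

Answer: A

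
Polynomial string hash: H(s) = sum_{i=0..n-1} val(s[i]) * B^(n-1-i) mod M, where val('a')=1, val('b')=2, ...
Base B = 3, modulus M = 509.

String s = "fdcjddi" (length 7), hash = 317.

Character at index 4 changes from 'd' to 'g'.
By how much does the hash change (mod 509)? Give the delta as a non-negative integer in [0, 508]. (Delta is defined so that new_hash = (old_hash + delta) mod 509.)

Delta formula: (val(new) - val(old)) * B^(n-1-k) mod M
  val('g') - val('d') = 7 - 4 = 3
  B^(n-1-k) = 3^2 mod 509 = 9
  Delta = 3 * 9 mod 509 = 27

Answer: 27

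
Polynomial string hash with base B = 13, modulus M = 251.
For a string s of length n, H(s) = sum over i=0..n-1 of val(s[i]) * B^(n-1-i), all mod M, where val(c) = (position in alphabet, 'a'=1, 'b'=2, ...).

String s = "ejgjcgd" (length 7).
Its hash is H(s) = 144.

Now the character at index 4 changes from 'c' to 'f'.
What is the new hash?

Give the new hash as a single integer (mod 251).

val('c') = 3, val('f') = 6
Position k = 4, exponent = n-1-k = 2
B^2 mod M = 13^2 mod 251 = 169
Delta = (6 - 3) * 169 mod 251 = 5
New hash = (144 + 5) mod 251 = 149

Answer: 149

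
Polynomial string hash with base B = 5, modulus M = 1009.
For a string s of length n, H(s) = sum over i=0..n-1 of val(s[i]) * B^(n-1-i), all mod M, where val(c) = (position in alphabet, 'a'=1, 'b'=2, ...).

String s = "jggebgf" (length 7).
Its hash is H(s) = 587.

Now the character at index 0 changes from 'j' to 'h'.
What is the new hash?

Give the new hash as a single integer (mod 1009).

val('j') = 10, val('h') = 8
Position k = 0, exponent = n-1-k = 6
B^6 mod M = 5^6 mod 1009 = 490
Delta = (8 - 10) * 490 mod 1009 = 29
New hash = (587 + 29) mod 1009 = 616

Answer: 616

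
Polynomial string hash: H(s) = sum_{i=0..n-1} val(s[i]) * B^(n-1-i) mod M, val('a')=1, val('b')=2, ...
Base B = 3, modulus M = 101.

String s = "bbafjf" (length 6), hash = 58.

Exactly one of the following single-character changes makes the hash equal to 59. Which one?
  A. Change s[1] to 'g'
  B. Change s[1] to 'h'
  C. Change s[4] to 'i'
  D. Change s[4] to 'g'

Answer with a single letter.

Answer: A

Derivation:
Option A: s[1]='b'->'g', delta=(7-2)*3^4 mod 101 = 1, hash=58+1 mod 101 = 59 <-- target
Option B: s[1]='b'->'h', delta=(8-2)*3^4 mod 101 = 82, hash=58+82 mod 101 = 39
Option C: s[4]='j'->'i', delta=(9-10)*3^1 mod 101 = 98, hash=58+98 mod 101 = 55
Option D: s[4]='j'->'g', delta=(7-10)*3^1 mod 101 = 92, hash=58+92 mod 101 = 49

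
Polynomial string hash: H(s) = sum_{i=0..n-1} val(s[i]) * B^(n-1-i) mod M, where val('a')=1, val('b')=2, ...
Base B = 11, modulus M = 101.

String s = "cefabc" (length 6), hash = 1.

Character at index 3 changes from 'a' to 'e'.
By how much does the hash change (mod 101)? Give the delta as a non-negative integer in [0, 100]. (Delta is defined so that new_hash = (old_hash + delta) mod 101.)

Delta formula: (val(new) - val(old)) * B^(n-1-k) mod M
  val('e') - val('a') = 5 - 1 = 4
  B^(n-1-k) = 11^2 mod 101 = 20
  Delta = 4 * 20 mod 101 = 80

Answer: 80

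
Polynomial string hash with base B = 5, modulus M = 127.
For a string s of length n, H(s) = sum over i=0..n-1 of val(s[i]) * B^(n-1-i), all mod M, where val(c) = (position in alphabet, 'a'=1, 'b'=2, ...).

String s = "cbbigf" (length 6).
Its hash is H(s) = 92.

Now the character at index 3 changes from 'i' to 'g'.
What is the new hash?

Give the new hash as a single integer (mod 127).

Answer: 42

Derivation:
val('i') = 9, val('g') = 7
Position k = 3, exponent = n-1-k = 2
B^2 mod M = 5^2 mod 127 = 25
Delta = (7 - 9) * 25 mod 127 = 77
New hash = (92 + 77) mod 127 = 42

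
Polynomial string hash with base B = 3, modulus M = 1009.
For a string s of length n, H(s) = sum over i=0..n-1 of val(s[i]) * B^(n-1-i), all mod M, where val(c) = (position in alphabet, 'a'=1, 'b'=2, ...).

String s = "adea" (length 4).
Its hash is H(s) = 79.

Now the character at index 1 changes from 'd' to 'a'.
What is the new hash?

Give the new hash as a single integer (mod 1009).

Answer: 52

Derivation:
val('d') = 4, val('a') = 1
Position k = 1, exponent = n-1-k = 2
B^2 mod M = 3^2 mod 1009 = 9
Delta = (1 - 4) * 9 mod 1009 = 982
New hash = (79 + 982) mod 1009 = 52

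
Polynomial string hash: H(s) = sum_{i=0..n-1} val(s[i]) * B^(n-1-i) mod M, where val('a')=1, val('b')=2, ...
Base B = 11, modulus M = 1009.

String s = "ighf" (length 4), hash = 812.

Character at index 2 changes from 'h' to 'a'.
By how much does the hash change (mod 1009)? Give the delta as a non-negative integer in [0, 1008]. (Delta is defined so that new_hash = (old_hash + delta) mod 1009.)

Answer: 932

Derivation:
Delta formula: (val(new) - val(old)) * B^(n-1-k) mod M
  val('a') - val('h') = 1 - 8 = -7
  B^(n-1-k) = 11^1 mod 1009 = 11
  Delta = -7 * 11 mod 1009 = 932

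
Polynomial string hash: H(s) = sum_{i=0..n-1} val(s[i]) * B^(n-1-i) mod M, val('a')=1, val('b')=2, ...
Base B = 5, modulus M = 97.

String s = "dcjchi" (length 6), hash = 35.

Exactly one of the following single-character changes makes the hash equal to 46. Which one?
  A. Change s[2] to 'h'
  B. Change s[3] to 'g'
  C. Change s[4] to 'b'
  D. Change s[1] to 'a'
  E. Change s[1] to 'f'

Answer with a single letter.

Answer: D

Derivation:
Option A: s[2]='j'->'h', delta=(8-10)*5^3 mod 97 = 41, hash=35+41 mod 97 = 76
Option B: s[3]='c'->'g', delta=(7-3)*5^2 mod 97 = 3, hash=35+3 mod 97 = 38
Option C: s[4]='h'->'b', delta=(2-8)*5^1 mod 97 = 67, hash=35+67 mod 97 = 5
Option D: s[1]='c'->'a', delta=(1-3)*5^4 mod 97 = 11, hash=35+11 mod 97 = 46 <-- target
Option E: s[1]='c'->'f', delta=(6-3)*5^4 mod 97 = 32, hash=35+32 mod 97 = 67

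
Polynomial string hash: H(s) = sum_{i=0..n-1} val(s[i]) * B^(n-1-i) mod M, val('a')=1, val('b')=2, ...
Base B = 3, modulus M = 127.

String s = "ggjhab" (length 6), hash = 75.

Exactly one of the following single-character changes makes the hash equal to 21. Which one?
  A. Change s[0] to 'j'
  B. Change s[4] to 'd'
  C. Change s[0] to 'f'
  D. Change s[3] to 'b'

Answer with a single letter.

Answer: D

Derivation:
Option A: s[0]='g'->'j', delta=(10-7)*3^5 mod 127 = 94, hash=75+94 mod 127 = 42
Option B: s[4]='a'->'d', delta=(4-1)*3^1 mod 127 = 9, hash=75+9 mod 127 = 84
Option C: s[0]='g'->'f', delta=(6-7)*3^5 mod 127 = 11, hash=75+11 mod 127 = 86
Option D: s[3]='h'->'b', delta=(2-8)*3^2 mod 127 = 73, hash=75+73 mod 127 = 21 <-- target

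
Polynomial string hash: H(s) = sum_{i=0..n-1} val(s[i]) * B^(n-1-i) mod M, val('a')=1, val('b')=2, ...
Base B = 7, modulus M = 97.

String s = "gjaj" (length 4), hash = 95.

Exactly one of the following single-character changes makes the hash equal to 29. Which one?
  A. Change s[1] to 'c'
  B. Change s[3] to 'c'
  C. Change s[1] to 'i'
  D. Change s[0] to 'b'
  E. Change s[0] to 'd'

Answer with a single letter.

Option A: s[1]='j'->'c', delta=(3-10)*7^2 mod 97 = 45, hash=95+45 mod 97 = 43
Option B: s[3]='j'->'c', delta=(3-10)*7^0 mod 97 = 90, hash=95+90 mod 97 = 88
Option C: s[1]='j'->'i', delta=(9-10)*7^2 mod 97 = 48, hash=95+48 mod 97 = 46
Option D: s[0]='g'->'b', delta=(2-7)*7^3 mod 97 = 31, hash=95+31 mod 97 = 29 <-- target
Option E: s[0]='g'->'d', delta=(4-7)*7^3 mod 97 = 38, hash=95+38 mod 97 = 36

Answer: D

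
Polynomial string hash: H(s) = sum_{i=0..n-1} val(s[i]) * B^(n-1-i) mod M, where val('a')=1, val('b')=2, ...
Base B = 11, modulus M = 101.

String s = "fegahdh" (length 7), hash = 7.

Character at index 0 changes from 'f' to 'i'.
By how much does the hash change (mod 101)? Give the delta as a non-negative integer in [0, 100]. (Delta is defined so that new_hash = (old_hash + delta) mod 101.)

Delta formula: (val(new) - val(old)) * B^(n-1-k) mod M
  val('i') - val('f') = 9 - 6 = 3
  B^(n-1-k) = 11^6 mod 101 = 21
  Delta = 3 * 21 mod 101 = 63

Answer: 63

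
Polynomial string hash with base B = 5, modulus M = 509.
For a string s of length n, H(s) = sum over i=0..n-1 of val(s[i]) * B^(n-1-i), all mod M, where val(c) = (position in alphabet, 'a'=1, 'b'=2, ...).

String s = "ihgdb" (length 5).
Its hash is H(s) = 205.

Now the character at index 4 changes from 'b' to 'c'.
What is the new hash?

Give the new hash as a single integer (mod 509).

Answer: 206

Derivation:
val('b') = 2, val('c') = 3
Position k = 4, exponent = n-1-k = 0
B^0 mod M = 5^0 mod 509 = 1
Delta = (3 - 2) * 1 mod 509 = 1
New hash = (205 + 1) mod 509 = 206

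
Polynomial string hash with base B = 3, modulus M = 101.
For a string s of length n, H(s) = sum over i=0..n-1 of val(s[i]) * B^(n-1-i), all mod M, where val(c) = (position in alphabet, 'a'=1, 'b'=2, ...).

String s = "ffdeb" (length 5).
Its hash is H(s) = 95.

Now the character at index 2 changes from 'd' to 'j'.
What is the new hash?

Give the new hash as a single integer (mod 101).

Answer: 48

Derivation:
val('d') = 4, val('j') = 10
Position k = 2, exponent = n-1-k = 2
B^2 mod M = 3^2 mod 101 = 9
Delta = (10 - 4) * 9 mod 101 = 54
New hash = (95 + 54) mod 101 = 48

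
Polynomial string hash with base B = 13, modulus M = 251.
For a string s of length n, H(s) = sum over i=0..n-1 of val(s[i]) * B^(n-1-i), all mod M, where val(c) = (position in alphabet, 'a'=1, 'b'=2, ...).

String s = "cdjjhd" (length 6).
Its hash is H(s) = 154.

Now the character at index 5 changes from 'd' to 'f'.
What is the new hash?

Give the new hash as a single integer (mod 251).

Answer: 156

Derivation:
val('d') = 4, val('f') = 6
Position k = 5, exponent = n-1-k = 0
B^0 mod M = 13^0 mod 251 = 1
Delta = (6 - 4) * 1 mod 251 = 2
New hash = (154 + 2) mod 251 = 156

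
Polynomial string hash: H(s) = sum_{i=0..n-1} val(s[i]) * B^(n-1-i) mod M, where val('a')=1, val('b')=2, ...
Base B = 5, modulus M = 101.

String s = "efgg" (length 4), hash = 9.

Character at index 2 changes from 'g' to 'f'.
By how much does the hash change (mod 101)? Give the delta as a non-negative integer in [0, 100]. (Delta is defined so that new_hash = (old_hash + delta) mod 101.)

Delta formula: (val(new) - val(old)) * B^(n-1-k) mod M
  val('f') - val('g') = 6 - 7 = -1
  B^(n-1-k) = 5^1 mod 101 = 5
  Delta = -1 * 5 mod 101 = 96

Answer: 96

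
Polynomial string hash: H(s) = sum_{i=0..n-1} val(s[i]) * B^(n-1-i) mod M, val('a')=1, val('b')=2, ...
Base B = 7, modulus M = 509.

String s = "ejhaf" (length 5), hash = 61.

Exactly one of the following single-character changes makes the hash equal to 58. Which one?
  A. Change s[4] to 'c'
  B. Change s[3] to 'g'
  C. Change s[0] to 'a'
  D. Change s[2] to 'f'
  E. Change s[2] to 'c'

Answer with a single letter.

Option A: s[4]='f'->'c', delta=(3-6)*7^0 mod 509 = 506, hash=61+506 mod 509 = 58 <-- target
Option B: s[3]='a'->'g', delta=(7-1)*7^1 mod 509 = 42, hash=61+42 mod 509 = 103
Option C: s[0]='e'->'a', delta=(1-5)*7^4 mod 509 = 67, hash=61+67 mod 509 = 128
Option D: s[2]='h'->'f', delta=(6-8)*7^2 mod 509 = 411, hash=61+411 mod 509 = 472
Option E: s[2]='h'->'c', delta=(3-8)*7^2 mod 509 = 264, hash=61+264 mod 509 = 325

Answer: A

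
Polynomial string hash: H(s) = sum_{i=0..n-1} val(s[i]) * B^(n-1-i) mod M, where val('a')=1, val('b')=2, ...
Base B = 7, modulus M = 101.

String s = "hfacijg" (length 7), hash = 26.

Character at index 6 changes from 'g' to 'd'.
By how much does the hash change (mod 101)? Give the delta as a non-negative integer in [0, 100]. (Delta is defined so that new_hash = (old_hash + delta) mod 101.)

Answer: 98

Derivation:
Delta formula: (val(new) - val(old)) * B^(n-1-k) mod M
  val('d') - val('g') = 4 - 7 = -3
  B^(n-1-k) = 7^0 mod 101 = 1
  Delta = -3 * 1 mod 101 = 98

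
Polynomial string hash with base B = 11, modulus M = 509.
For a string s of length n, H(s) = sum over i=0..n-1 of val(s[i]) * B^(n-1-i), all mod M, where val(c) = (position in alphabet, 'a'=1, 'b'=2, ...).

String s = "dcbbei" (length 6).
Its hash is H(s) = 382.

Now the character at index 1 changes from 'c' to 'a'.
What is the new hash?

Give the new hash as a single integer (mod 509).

val('c') = 3, val('a') = 1
Position k = 1, exponent = n-1-k = 4
B^4 mod M = 11^4 mod 509 = 389
Delta = (1 - 3) * 389 mod 509 = 240
New hash = (382 + 240) mod 509 = 113

Answer: 113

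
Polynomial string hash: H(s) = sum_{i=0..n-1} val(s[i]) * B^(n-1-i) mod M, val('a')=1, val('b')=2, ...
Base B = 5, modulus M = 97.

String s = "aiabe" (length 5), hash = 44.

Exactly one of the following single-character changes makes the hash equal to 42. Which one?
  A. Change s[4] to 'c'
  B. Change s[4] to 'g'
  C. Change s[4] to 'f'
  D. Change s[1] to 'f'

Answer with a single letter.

Answer: A

Derivation:
Option A: s[4]='e'->'c', delta=(3-5)*5^0 mod 97 = 95, hash=44+95 mod 97 = 42 <-- target
Option B: s[4]='e'->'g', delta=(7-5)*5^0 mod 97 = 2, hash=44+2 mod 97 = 46
Option C: s[4]='e'->'f', delta=(6-5)*5^0 mod 97 = 1, hash=44+1 mod 97 = 45
Option D: s[1]='i'->'f', delta=(6-9)*5^3 mod 97 = 13, hash=44+13 mod 97 = 57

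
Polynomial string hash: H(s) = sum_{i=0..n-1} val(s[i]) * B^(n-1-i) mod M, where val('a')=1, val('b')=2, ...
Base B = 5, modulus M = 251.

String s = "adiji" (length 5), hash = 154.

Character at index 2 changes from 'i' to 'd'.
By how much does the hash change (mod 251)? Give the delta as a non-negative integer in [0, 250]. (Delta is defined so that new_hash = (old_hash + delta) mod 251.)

Answer: 126

Derivation:
Delta formula: (val(new) - val(old)) * B^(n-1-k) mod M
  val('d') - val('i') = 4 - 9 = -5
  B^(n-1-k) = 5^2 mod 251 = 25
  Delta = -5 * 25 mod 251 = 126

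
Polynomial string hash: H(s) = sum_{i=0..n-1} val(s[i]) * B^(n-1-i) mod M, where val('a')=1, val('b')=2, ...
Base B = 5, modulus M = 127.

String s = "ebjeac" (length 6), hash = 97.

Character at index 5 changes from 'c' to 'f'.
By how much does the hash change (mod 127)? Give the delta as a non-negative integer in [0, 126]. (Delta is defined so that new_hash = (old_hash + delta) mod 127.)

Answer: 3

Derivation:
Delta formula: (val(new) - val(old)) * B^(n-1-k) mod M
  val('f') - val('c') = 6 - 3 = 3
  B^(n-1-k) = 5^0 mod 127 = 1
  Delta = 3 * 1 mod 127 = 3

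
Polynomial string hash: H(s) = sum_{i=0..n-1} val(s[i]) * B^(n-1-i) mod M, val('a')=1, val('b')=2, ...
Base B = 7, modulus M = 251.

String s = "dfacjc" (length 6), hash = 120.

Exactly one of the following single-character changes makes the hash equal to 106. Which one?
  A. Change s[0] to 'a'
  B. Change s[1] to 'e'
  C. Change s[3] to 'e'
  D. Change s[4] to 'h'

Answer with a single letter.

Option A: s[0]='d'->'a', delta=(1-4)*7^5 mod 251 = 30, hash=120+30 mod 251 = 150
Option B: s[1]='f'->'e', delta=(5-6)*7^4 mod 251 = 109, hash=120+109 mod 251 = 229
Option C: s[3]='c'->'e', delta=(5-3)*7^2 mod 251 = 98, hash=120+98 mod 251 = 218
Option D: s[4]='j'->'h', delta=(8-10)*7^1 mod 251 = 237, hash=120+237 mod 251 = 106 <-- target

Answer: D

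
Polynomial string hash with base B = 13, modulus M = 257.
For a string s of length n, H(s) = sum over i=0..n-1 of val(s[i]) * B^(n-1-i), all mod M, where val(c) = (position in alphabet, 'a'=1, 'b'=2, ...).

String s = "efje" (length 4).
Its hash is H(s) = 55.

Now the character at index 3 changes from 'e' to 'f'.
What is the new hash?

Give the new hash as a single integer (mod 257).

Answer: 56

Derivation:
val('e') = 5, val('f') = 6
Position k = 3, exponent = n-1-k = 0
B^0 mod M = 13^0 mod 257 = 1
Delta = (6 - 5) * 1 mod 257 = 1
New hash = (55 + 1) mod 257 = 56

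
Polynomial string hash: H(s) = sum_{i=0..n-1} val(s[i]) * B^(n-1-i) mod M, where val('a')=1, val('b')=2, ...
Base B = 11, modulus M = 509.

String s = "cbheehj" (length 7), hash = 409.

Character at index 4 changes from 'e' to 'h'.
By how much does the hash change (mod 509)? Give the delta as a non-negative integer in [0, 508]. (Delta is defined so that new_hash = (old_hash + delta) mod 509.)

Delta formula: (val(new) - val(old)) * B^(n-1-k) mod M
  val('h') - val('e') = 8 - 5 = 3
  B^(n-1-k) = 11^2 mod 509 = 121
  Delta = 3 * 121 mod 509 = 363

Answer: 363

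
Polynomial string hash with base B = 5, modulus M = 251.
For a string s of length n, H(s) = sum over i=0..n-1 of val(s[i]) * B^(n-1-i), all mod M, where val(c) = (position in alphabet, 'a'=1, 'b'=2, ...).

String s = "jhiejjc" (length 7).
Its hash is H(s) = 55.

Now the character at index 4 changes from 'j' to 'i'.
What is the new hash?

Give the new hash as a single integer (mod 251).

val('j') = 10, val('i') = 9
Position k = 4, exponent = n-1-k = 2
B^2 mod M = 5^2 mod 251 = 25
Delta = (9 - 10) * 25 mod 251 = 226
New hash = (55 + 226) mod 251 = 30

Answer: 30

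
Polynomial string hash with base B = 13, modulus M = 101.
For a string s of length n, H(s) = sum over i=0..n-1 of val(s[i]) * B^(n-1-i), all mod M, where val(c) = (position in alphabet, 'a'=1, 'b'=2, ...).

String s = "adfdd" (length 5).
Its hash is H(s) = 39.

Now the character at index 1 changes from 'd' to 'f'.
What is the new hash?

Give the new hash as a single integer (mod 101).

val('d') = 4, val('f') = 6
Position k = 1, exponent = n-1-k = 3
B^3 mod M = 13^3 mod 101 = 76
Delta = (6 - 4) * 76 mod 101 = 51
New hash = (39 + 51) mod 101 = 90

Answer: 90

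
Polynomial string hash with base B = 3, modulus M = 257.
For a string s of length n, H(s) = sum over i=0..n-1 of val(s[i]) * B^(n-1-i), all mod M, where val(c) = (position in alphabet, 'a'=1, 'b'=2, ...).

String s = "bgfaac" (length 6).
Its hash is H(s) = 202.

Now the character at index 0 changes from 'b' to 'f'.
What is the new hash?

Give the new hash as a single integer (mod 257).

Answer: 146

Derivation:
val('b') = 2, val('f') = 6
Position k = 0, exponent = n-1-k = 5
B^5 mod M = 3^5 mod 257 = 243
Delta = (6 - 2) * 243 mod 257 = 201
New hash = (202 + 201) mod 257 = 146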